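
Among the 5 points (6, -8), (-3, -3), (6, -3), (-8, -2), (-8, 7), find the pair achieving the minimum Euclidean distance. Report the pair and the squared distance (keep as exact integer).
Pair = ((6, -8), (6, -3)); squared distance = 25

Compute all C(5, 2) = 10 pairwise squared distances (x_i − x_j)² + (y_i − y_j)². The minimum is 25, attained by the pair ((6, -8), (6, -3)).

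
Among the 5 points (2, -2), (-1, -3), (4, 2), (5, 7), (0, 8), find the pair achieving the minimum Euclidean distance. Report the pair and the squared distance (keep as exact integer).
Pair = ((2, -2), (-1, -3)); squared distance = 10

Compute all C(5, 2) = 10 pairwise squared distances (x_i − x_j)² + (y_i − y_j)². The minimum is 10, attained by the pair ((2, -2), (-1, -3)).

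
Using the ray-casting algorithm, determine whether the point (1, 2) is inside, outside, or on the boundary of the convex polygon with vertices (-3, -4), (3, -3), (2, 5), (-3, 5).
The point (1, 2) lies strictly inside the polygon

Cast a horizontal ray to the right from the query point and count how many polygon edges it crosses (each edge strictly once or zero times, handled with the usual half-open convention). 
Parity of crossings → odd ⇒ inside.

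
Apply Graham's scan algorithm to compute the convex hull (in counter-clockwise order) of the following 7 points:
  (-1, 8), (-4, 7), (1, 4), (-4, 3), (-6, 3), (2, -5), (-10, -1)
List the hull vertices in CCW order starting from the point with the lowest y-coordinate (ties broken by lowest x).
Hull (CCW) = [(2, -5), (1, 4), (-1, 8), (-4, 7), (-10, -1)]

Graham scan procedure:
  1. Find the pivot p₀ = point with lowest y (tie → lowest x): (2, -5).
  2. Sort the remaining points by polar angle around p₀.
  3. Walk through sorted points, maintaining a stack; pop the top while the last three entries make a non-left turn (cross product ≤ 0).
  4. Final stack is the convex hull in CCW order: (2, -5), (1, 4), (-1, 8), (-4, 7), (-10, -1).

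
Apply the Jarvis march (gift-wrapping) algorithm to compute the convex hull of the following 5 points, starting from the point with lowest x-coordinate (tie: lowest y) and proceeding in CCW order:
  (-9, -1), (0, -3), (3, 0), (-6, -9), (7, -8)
Hull (CCW) = [(-9, -1), (-6, -9), (7, -8), (3, 0)]

Jarvis march: at each step, from the current hull vertex p, select the next vertex q as the point such that every other point lies strictly to the left of (or on) the directed line p → q. (Equivalently: for every other point r, the cross product (q − p) × (r − p) ≥ 0.)
Starting point (lowest x, tie lowest y): (-9, -1). Wrap until returning to start. Resulting hull: (-9, -1), (-6, -9), (7, -8), (3, 0).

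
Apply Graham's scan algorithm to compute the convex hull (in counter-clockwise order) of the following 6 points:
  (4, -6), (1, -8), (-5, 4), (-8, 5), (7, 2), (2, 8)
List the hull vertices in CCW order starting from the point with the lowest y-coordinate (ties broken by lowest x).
Hull (CCW) = [(1, -8), (4, -6), (7, 2), (2, 8), (-8, 5)]

Graham scan procedure:
  1. Find the pivot p₀ = point with lowest y (tie → lowest x): (1, -8).
  2. Sort the remaining points by polar angle around p₀.
  3. Walk through sorted points, maintaining a stack; pop the top while the last three entries make a non-left turn (cross product ≤ 0).
  4. Final stack is the convex hull in CCW order: (1, -8), (4, -6), (7, 2), (2, 8), (-8, 5).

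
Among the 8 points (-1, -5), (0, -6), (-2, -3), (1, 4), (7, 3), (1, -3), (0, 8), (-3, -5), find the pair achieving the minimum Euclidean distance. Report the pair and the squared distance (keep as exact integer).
Pair = ((-1, -5), (0, -6)); squared distance = 2

Compute all C(8, 2) = 28 pairwise squared distances (x_i − x_j)² + (y_i − y_j)². The minimum is 2, attained by the pair ((-1, -5), (0, -6)).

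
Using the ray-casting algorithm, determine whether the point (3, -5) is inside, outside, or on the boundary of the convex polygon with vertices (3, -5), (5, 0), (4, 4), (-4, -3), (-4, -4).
The point (3, -5) lies on the polygon boundary

Boundary check: the query satisfies the collinearity and bounding-box conditions for some polygon edge, so it lies exactly on the boundary.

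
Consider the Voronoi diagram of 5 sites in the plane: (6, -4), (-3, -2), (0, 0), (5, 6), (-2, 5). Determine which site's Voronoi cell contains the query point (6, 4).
Nearest site = (5, 6)

The Voronoi cell of site s contains exactly those query points closer to s than to any other site. Compute squared distances from q = (6, 4) to each site:
  (5 − 6)² + (6 − 4)² = 5
  (0 − 6)² + (0 − 4)² = 52
  (6 − 6)² + (-4 − 4)² = 64
  (-2 − 6)² + (5 − 4)² = 65
  (-3 − 6)² + (-2 − 4)² = 117
Minimum is attained by (5, 6), so q lies in its Voronoi cell.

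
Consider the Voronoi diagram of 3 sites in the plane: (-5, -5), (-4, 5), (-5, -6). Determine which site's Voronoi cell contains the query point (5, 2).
Nearest site = (-4, 5)

The Voronoi cell of site s contains exactly those query points closer to s than to any other site. Compute squared distances from q = (5, 2) to each site:
  (-4 − 5)² + (5 − 2)² = 90
  (-5 − 5)² + (-5 − 2)² = 149
  (-5 − 5)² + (-6 − 2)² = 164
Minimum is attained by (-4, 5), so q lies in its Voronoi cell.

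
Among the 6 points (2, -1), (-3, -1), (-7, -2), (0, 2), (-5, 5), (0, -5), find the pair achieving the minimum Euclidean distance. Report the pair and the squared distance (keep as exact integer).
Pair = ((2, -1), (0, 2)); squared distance = 13

Compute all C(6, 2) = 15 pairwise squared distances (x_i − x_j)² + (y_i − y_j)². The minimum is 13, attained by the pair ((2, -1), (0, 2)).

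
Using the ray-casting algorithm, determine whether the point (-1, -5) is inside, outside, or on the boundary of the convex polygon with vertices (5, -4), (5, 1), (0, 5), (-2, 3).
The point (-1, -5) lies strictly outside the polygon

Cast a horizontal ray to the right from the query point and count how many polygon edges it crosses (each edge strictly once or zero times, handled with the usual half-open convention). 
Parity of crossings → even ⇒ outside.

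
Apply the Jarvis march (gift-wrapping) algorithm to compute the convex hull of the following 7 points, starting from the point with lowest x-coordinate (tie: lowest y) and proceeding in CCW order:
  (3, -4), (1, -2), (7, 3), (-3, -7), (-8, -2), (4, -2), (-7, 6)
Hull (CCW) = [(-8, -2), (-3, -7), (3, -4), (7, 3), (-7, 6)]

Jarvis march: at each step, from the current hull vertex p, select the next vertex q as the point such that every other point lies strictly to the left of (or on) the directed line p → q. (Equivalently: for every other point r, the cross product (q − p) × (r − p) ≥ 0.)
Starting point (lowest x, tie lowest y): (-8, -2). Wrap until returning to start. Resulting hull: (-8, -2), (-3, -7), (3, -4), (7, 3), (-7, 6).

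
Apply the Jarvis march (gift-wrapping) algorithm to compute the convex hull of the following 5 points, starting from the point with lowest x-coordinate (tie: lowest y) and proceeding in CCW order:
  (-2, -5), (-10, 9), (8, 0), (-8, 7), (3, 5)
Hull (CCW) = [(-10, 9), (-2, -5), (8, 0), (3, 5)]

Jarvis march: at each step, from the current hull vertex p, select the next vertex q as the point such that every other point lies strictly to the left of (or on) the directed line p → q. (Equivalently: for every other point r, the cross product (q − p) × (r − p) ≥ 0.)
Starting point (lowest x, tie lowest y): (-10, 9). Wrap until returning to start. Resulting hull: (-10, 9), (-2, -5), (8, 0), (3, 5).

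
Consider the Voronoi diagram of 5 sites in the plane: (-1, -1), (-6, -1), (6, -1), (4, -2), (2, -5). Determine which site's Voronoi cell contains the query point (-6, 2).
Nearest site = (-6, -1)

The Voronoi cell of site s contains exactly those query points closer to s than to any other site. Compute squared distances from q = (-6, 2) to each site:
  (-6 − -6)² + (-1 − 2)² = 9
  (-1 − -6)² + (-1 − 2)² = 34
  (2 − -6)² + (-5 − 2)² = 113
  (4 − -6)² + (-2 − 2)² = 116
  (6 − -6)² + (-1 − 2)² = 153
Minimum is attained by (-6, -1), so q lies in its Voronoi cell.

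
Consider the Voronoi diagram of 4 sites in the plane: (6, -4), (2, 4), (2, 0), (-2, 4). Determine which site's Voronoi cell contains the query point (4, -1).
Nearest site = (2, 0)

The Voronoi cell of site s contains exactly those query points closer to s than to any other site. Compute squared distances from q = (4, -1) to each site:
  (2 − 4)² + (0 − -1)² = 5
  (6 − 4)² + (-4 − -1)² = 13
  (2 − 4)² + (4 − -1)² = 29
  (-2 − 4)² + (4 − -1)² = 61
Minimum is attained by (2, 0), so q lies in its Voronoi cell.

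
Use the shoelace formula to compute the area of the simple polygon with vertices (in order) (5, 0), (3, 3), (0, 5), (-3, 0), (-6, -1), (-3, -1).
Area = 28

Shoelace formula: Area = (1/2) |Σ_i (x_i · y_{i+1} − x_{i+1} · y_i)| (indices mod n). Compute each cross term:
  (5)(3) − (3)(0) = 15
  (3)(5) − (0)(3) = 15
  (0)(0) − (-3)(5) = 15
  (-3)(-1) − (-6)(0) = 3
  (-6)(-1) − (-3)(-1) = 3
  (-3)(0) − (5)(-1) = 5
Sum = 56, so (signed) Area = 56/2 = 28, |Area| = 28.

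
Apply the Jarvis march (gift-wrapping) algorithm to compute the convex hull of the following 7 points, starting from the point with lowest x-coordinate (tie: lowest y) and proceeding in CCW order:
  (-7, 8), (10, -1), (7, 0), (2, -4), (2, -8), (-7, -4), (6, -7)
Hull (CCW) = [(-7, -4), (2, -8), (6, -7), (10, -1), (-7, 8)]

Jarvis march: at each step, from the current hull vertex p, select the next vertex q as the point such that every other point lies strictly to the left of (or on) the directed line p → q. (Equivalently: for every other point r, the cross product (q − p) × (r − p) ≥ 0.)
Starting point (lowest x, tie lowest y): (-7, -4). Wrap until returning to start. Resulting hull: (-7, -4), (2, -8), (6, -7), (10, -1), (-7, 8).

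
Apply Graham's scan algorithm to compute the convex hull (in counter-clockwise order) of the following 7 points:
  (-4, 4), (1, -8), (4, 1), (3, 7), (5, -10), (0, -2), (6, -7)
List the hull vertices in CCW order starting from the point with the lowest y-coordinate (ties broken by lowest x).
Hull (CCW) = [(5, -10), (6, -7), (3, 7), (-4, 4), (1, -8)]

Graham scan procedure:
  1. Find the pivot p₀ = point with lowest y (tie → lowest x): (5, -10).
  2. Sort the remaining points by polar angle around p₀.
  3. Walk through sorted points, maintaining a stack; pop the top while the last three entries make a non-left turn (cross product ≤ 0).
  4. Final stack is the convex hull in CCW order: (5, -10), (6, -7), (3, 7), (-4, 4), (1, -8).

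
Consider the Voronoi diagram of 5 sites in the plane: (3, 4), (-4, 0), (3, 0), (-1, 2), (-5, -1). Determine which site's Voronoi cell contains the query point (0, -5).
Nearest site = (3, 0)

The Voronoi cell of site s contains exactly those query points closer to s than to any other site. Compute squared distances from q = (0, -5) to each site:
  (3 − 0)² + (0 − -5)² = 34
  (-5 − 0)² + (-1 − -5)² = 41
  (-4 − 0)² + (0 − -5)² = 41
  (-1 − 0)² + (2 − -5)² = 50
  (3 − 0)² + (4 − -5)² = 90
Minimum is attained by (3, 0), so q lies in its Voronoi cell.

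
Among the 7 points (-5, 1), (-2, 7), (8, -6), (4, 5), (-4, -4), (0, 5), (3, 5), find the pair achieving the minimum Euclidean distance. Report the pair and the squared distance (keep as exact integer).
Pair = ((4, 5), (3, 5)); squared distance = 1

Compute all C(7, 2) = 21 pairwise squared distances (x_i − x_j)² + (y_i − y_j)². The minimum is 1, attained by the pair ((4, 5), (3, 5)).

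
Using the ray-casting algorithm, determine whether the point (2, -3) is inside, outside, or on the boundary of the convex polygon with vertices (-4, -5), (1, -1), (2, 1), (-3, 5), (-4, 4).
The point (2, -3) lies strictly outside the polygon

Cast a horizontal ray to the right from the query point and count how many polygon edges it crosses (each edge strictly once or zero times, handled with the usual half-open convention). 
Parity of crossings → even ⇒ outside.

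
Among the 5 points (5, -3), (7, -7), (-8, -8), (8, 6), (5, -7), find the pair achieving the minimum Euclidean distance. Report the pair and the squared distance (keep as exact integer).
Pair = ((7, -7), (5, -7)); squared distance = 4

Compute all C(5, 2) = 10 pairwise squared distances (x_i − x_j)² + (y_i − y_j)². The minimum is 4, attained by the pair ((7, -7), (5, -7)).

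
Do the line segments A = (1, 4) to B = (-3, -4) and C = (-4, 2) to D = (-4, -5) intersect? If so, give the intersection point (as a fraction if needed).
No (intersection of containing lines falls outside at least one segment)

Parametrize and solve: t = 5/4, s = 8/7. At least one of these is outside [0, 1], so the segments do not intersect.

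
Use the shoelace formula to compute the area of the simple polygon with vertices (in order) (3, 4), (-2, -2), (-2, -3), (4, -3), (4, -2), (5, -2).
Area = 27

Shoelace formula: Area = (1/2) |Σ_i (x_i · y_{i+1} − x_{i+1} · y_i)| (indices mod n). Compute each cross term:
  (3)(-2) − (-2)(4) = 2
  (-2)(-3) − (-2)(-2) = 2
  (-2)(-3) − (4)(-3) = 18
  (4)(-2) − (4)(-3) = 4
  (4)(-2) − (5)(-2) = 2
  (5)(4) − (3)(-2) = 26
Sum = 54, so (signed) Area = 54/2 = 27, |Area| = 27.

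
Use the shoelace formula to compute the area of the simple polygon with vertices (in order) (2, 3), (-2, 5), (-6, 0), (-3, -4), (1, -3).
Area = 46

Shoelace formula: Area = (1/2) |Σ_i (x_i · y_{i+1} − x_{i+1} · y_i)| (indices mod n). Compute each cross term:
  (2)(5) − (-2)(3) = 16
  (-2)(0) − (-6)(5) = 30
  (-6)(-4) − (-3)(0) = 24
  (-3)(-3) − (1)(-4) = 13
  (1)(3) − (2)(-3) = 9
Sum = 92, so (signed) Area = 92/2 = 46, |Area| = 46.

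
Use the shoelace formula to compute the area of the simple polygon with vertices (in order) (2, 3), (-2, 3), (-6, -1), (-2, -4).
Area = 28

Shoelace formula: Area = (1/2) |Σ_i (x_i · y_{i+1} − x_{i+1} · y_i)| (indices mod n). Compute each cross term:
  (2)(3) − (-2)(3) = 12
  (-2)(-1) − (-6)(3) = 20
  (-6)(-4) − (-2)(-1) = 22
  (-2)(3) − (2)(-4) = 2
Sum = 56, so (signed) Area = 56/2 = 28, |Area| = 28.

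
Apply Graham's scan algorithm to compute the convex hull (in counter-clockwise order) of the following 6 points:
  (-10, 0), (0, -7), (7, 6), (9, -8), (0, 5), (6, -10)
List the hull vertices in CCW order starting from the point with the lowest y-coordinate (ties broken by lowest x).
Hull (CCW) = [(6, -10), (9, -8), (7, 6), (0, 5), (-10, 0), (0, -7)]

Graham scan procedure:
  1. Find the pivot p₀ = point with lowest y (tie → lowest x): (6, -10).
  2. Sort the remaining points by polar angle around p₀.
  3. Walk through sorted points, maintaining a stack; pop the top while the last three entries make a non-left turn (cross product ≤ 0).
  4. Final stack is the convex hull in CCW order: (6, -10), (9, -8), (7, 6), (0, 5), (-10, 0), (0, -7).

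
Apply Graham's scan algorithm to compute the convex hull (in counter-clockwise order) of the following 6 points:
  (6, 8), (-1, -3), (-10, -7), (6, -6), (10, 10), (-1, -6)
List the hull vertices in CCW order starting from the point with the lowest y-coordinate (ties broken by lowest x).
Hull (CCW) = [(-10, -7), (6, -6), (10, 10), (6, 8)]

Graham scan procedure:
  1. Find the pivot p₀ = point with lowest y (tie → lowest x): (-10, -7).
  2. Sort the remaining points by polar angle around p₀.
  3. Walk through sorted points, maintaining a stack; pop the top while the last three entries make a non-left turn (cross product ≤ 0).
  4. Final stack is the convex hull in CCW order: (-10, -7), (6, -6), (10, 10), (6, 8).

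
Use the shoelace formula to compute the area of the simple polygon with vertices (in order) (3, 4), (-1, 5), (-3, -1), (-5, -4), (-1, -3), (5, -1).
Area = 46

Shoelace formula: Area = (1/2) |Σ_i (x_i · y_{i+1} − x_{i+1} · y_i)| (indices mod n). Compute each cross term:
  (3)(5) − (-1)(4) = 19
  (-1)(-1) − (-3)(5) = 16
  (-3)(-4) − (-5)(-1) = 7
  (-5)(-3) − (-1)(-4) = 11
  (-1)(-1) − (5)(-3) = 16
  (5)(4) − (3)(-1) = 23
Sum = 92, so (signed) Area = 92/2 = 46, |Area| = 46.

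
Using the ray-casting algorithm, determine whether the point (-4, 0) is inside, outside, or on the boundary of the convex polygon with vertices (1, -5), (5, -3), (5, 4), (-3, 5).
The point (-4, 0) lies strictly outside the polygon

Cast a horizontal ray to the right from the query point and count how many polygon edges it crosses (each edge strictly once or zero times, handled with the usual half-open convention). 
Parity of crossings → even ⇒ outside.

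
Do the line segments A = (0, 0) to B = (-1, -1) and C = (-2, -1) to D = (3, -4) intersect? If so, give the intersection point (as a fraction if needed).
No (intersection of containing lines falls outside at least one segment)

Parametrize and solve: t = 11/8, s = 1/8. At least one of these is outside [0, 1], so the segments do not intersect.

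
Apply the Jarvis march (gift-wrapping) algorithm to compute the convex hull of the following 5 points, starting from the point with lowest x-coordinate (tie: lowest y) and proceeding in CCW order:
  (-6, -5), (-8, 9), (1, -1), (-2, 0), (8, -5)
Hull (CCW) = [(-8, 9), (-6, -5), (8, -5)]

Jarvis march: at each step, from the current hull vertex p, select the next vertex q as the point such that every other point lies strictly to the left of (or on) the directed line p → q. (Equivalently: for every other point r, the cross product (q − p) × (r − p) ≥ 0.)
Starting point (lowest x, tie lowest y): (-8, 9). Wrap until returning to start. Resulting hull: (-8, 9), (-6, -5), (8, -5).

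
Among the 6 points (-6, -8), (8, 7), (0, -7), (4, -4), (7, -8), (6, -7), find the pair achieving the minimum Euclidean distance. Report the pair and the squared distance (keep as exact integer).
Pair = ((7, -8), (6, -7)); squared distance = 2

Compute all C(6, 2) = 15 pairwise squared distances (x_i − x_j)² + (y_i − y_j)². The minimum is 2, attained by the pair ((7, -8), (6, -7)).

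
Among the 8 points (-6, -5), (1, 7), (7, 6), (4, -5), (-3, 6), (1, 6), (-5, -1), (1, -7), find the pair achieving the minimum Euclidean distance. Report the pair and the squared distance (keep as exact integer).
Pair = ((1, 7), (1, 6)); squared distance = 1

Compute all C(8, 2) = 28 pairwise squared distances (x_i − x_j)² + (y_i − y_j)². The minimum is 1, attained by the pair ((1, 7), (1, 6)).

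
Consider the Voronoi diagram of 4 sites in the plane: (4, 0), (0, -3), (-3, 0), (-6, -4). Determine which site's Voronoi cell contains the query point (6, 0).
Nearest site = (4, 0)

The Voronoi cell of site s contains exactly those query points closer to s than to any other site. Compute squared distances from q = (6, 0) to each site:
  (4 − 6)² + (0 − 0)² = 4
  (0 − 6)² + (-3 − 0)² = 45
  (-3 − 6)² + (0 − 0)² = 81
  (-6 − 6)² + (-4 − 0)² = 160
Minimum is attained by (4, 0), so q lies in its Voronoi cell.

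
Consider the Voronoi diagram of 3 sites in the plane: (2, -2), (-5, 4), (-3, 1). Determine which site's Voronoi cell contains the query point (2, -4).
Nearest site = (2, -2)

The Voronoi cell of site s contains exactly those query points closer to s than to any other site. Compute squared distances from q = (2, -4) to each site:
  (2 − 2)² + (-2 − -4)² = 4
  (-3 − 2)² + (1 − -4)² = 50
  (-5 − 2)² + (4 − -4)² = 113
Minimum is attained by (2, -2), so q lies in its Voronoi cell.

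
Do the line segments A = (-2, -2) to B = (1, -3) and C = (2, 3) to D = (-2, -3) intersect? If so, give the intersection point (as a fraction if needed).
Yes; intersection at (-16/11, -24/11) (t = 2/11 on AB, s = 19/22 on CD)

Parametrize AB as A + t(B − A) = (-2 + 3 t, -2 + -1 t) and CD as C + s(D − C) = (2 + -4 s, 3 + -6 s). Solve the linear system for (t, s). Determinant = 22 ≠ 0, so a unique intersection of the containing lines exists. Solution: t = 2/11, s = 19/22 — both in [0, 1], so the segments cross. Intersection point: (-16/11, -24/11).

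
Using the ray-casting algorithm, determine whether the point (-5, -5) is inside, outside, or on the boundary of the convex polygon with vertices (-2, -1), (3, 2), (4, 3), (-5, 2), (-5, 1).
The point (-5, -5) lies strictly outside the polygon

Cast a horizontal ray to the right from the query point and count how many polygon edges it crosses (each edge strictly once or zero times, handled with the usual half-open convention). 
Parity of crossings → even ⇒ outside.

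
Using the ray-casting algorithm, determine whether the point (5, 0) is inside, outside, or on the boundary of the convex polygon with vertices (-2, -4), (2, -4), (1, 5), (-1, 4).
The point (5, 0) lies strictly outside the polygon

Cast a horizontal ray to the right from the query point and count how many polygon edges it crosses (each edge strictly once or zero times, handled with the usual half-open convention). 
Parity of crossings → even ⇒ outside.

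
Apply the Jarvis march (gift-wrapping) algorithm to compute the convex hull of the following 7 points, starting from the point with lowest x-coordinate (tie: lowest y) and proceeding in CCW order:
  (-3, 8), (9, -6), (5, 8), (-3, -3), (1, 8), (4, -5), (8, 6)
Hull (CCW) = [(-3, -3), (4, -5), (9, -6), (8, 6), (5, 8), (-3, 8)]

Jarvis march: at each step, from the current hull vertex p, select the next vertex q as the point such that every other point lies strictly to the left of (or on) the directed line p → q. (Equivalently: for every other point r, the cross product (q − p) × (r − p) ≥ 0.)
Starting point (lowest x, tie lowest y): (-3, -3). Wrap until returning to start. Resulting hull: (-3, -3), (4, -5), (9, -6), (8, 6), (5, 8), (-3, 8).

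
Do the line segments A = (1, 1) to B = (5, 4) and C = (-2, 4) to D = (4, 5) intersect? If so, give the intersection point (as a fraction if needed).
No (intersection of containing lines falls outside at least one segment)

Parametrize and solve: t = 3/2, s = 3/2. At least one of these is outside [0, 1], so the segments do not intersect.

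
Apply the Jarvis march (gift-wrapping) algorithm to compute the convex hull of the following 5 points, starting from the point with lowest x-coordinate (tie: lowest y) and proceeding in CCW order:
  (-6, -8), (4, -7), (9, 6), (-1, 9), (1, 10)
Hull (CCW) = [(-6, -8), (4, -7), (9, 6), (1, 10), (-1, 9)]

Jarvis march: at each step, from the current hull vertex p, select the next vertex q as the point such that every other point lies strictly to the left of (or on) the directed line p → q. (Equivalently: for every other point r, the cross product (q − p) × (r − p) ≥ 0.)
Starting point (lowest x, tie lowest y): (-6, -8). Wrap until returning to start. Resulting hull: (-6, -8), (4, -7), (9, 6), (1, 10), (-1, 9).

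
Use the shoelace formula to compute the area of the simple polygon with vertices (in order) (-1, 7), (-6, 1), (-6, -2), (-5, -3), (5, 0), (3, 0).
Area = 103/2

Shoelace formula: Area = (1/2) |Σ_i (x_i · y_{i+1} − x_{i+1} · y_i)| (indices mod n). Compute each cross term:
  (-1)(1) − (-6)(7) = 41
  (-6)(-2) − (-6)(1) = 18
  (-6)(-3) − (-5)(-2) = 8
  (-5)(0) − (5)(-3) = 15
  (5)(0) − (3)(0) = 0
  (3)(7) − (-1)(0) = 21
Sum = 103, so (signed) Area = 103/2 = 103/2, |Area| = 103/2.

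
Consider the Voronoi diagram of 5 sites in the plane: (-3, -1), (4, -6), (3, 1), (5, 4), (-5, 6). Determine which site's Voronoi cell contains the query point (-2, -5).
Nearest site = (-3, -1)

The Voronoi cell of site s contains exactly those query points closer to s than to any other site. Compute squared distances from q = (-2, -5) to each site:
  (-3 − -2)² + (-1 − -5)² = 17
  (4 − -2)² + (-6 − -5)² = 37
  (3 − -2)² + (1 − -5)² = 61
  (-5 − -2)² + (6 − -5)² = 130
  (5 − -2)² + (4 − -5)² = 130
Minimum is attained by (-3, -1), so q lies in its Voronoi cell.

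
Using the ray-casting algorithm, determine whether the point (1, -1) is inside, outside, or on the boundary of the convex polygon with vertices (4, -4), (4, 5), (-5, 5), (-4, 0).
The point (1, -1) lies strictly inside the polygon

Cast a horizontal ray to the right from the query point and count how many polygon edges it crosses (each edge strictly once or zero times, handled with the usual half-open convention). 
Parity of crossings → odd ⇒ inside.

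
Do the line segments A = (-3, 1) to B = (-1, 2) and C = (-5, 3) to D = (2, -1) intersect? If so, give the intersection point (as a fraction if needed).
Yes; intersection at (-11/5, 7/5) (t = 2/5 on AB, s = 2/5 on CD)

Parametrize AB as A + t(B − A) = (-3 + 2 t, 1 + 1 t) and CD as C + s(D − C) = (-5 + 7 s, 3 + -4 s). Solve the linear system for (t, s). Determinant = 15 ≠ 0, so a unique intersection of the containing lines exists. Solution: t = 2/5, s = 2/5 — both in [0, 1], so the segments cross. Intersection point: (-11/5, 7/5).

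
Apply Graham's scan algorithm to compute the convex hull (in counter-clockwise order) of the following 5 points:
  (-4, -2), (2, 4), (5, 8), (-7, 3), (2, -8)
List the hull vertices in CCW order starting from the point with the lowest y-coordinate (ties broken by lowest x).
Hull (CCW) = [(2, -8), (5, 8), (-7, 3), (-4, -2)]

Graham scan procedure:
  1. Find the pivot p₀ = point with lowest y (tie → lowest x): (2, -8).
  2. Sort the remaining points by polar angle around p₀.
  3. Walk through sorted points, maintaining a stack; pop the top while the last three entries make a non-left turn (cross product ≤ 0).
  4. Final stack is the convex hull in CCW order: (2, -8), (5, 8), (-7, 3), (-4, -2).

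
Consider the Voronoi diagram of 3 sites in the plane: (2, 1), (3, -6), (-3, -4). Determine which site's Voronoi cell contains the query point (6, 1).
Nearest site = (2, 1)

The Voronoi cell of site s contains exactly those query points closer to s than to any other site. Compute squared distances from q = (6, 1) to each site:
  (2 − 6)² + (1 − 1)² = 16
  (3 − 6)² + (-6 − 1)² = 58
  (-3 − 6)² + (-4 − 1)² = 106
Minimum is attained by (2, 1), so q lies in its Voronoi cell.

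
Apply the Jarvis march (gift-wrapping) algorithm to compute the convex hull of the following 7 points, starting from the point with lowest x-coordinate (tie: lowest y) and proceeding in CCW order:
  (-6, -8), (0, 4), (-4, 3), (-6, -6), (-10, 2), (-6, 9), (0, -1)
Hull (CCW) = [(-10, 2), (-6, -8), (0, -1), (0, 4), (-6, 9)]

Jarvis march: at each step, from the current hull vertex p, select the next vertex q as the point such that every other point lies strictly to the left of (or on) the directed line p → q. (Equivalently: for every other point r, the cross product (q − p) × (r − p) ≥ 0.)
Starting point (lowest x, tie lowest y): (-10, 2). Wrap until returning to start. Resulting hull: (-10, 2), (-6, -8), (0, -1), (0, 4), (-6, 9).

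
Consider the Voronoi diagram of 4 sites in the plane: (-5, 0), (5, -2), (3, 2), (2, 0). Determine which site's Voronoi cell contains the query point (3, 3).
Nearest site = (3, 2)

The Voronoi cell of site s contains exactly those query points closer to s than to any other site. Compute squared distances from q = (3, 3) to each site:
  (3 − 3)² + (2 − 3)² = 1
  (2 − 3)² + (0 − 3)² = 10
  (5 − 3)² + (-2 − 3)² = 29
  (-5 − 3)² + (0 − 3)² = 73
Minimum is attained by (3, 2), so q lies in its Voronoi cell.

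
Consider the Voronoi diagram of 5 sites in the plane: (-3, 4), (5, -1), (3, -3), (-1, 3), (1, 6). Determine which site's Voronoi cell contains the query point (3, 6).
Nearest site = (1, 6)

The Voronoi cell of site s contains exactly those query points closer to s than to any other site. Compute squared distances from q = (3, 6) to each site:
  (1 − 3)² + (6 − 6)² = 4
  (-1 − 3)² + (3 − 6)² = 25
  (-3 − 3)² + (4 − 6)² = 40
  (5 − 3)² + (-1 − 6)² = 53
  (3 − 3)² + (-3 − 6)² = 81
Minimum is attained by (1, 6), so q lies in its Voronoi cell.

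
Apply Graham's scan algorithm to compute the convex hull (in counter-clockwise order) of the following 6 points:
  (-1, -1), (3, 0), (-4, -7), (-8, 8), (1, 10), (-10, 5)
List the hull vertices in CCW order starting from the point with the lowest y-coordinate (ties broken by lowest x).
Hull (CCW) = [(-4, -7), (3, 0), (1, 10), (-8, 8), (-10, 5)]

Graham scan procedure:
  1. Find the pivot p₀ = point with lowest y (tie → lowest x): (-4, -7).
  2. Sort the remaining points by polar angle around p₀.
  3. Walk through sorted points, maintaining a stack; pop the top while the last three entries make a non-left turn (cross product ≤ 0).
  4. Final stack is the convex hull in CCW order: (-4, -7), (3, 0), (1, 10), (-8, 8), (-10, 5).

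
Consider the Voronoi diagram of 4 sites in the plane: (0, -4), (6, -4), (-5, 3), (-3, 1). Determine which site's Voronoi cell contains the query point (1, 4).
Nearest site = (-3, 1)

The Voronoi cell of site s contains exactly those query points closer to s than to any other site. Compute squared distances from q = (1, 4) to each site:
  (-3 − 1)² + (1 − 4)² = 25
  (-5 − 1)² + (3 − 4)² = 37
  (0 − 1)² + (-4 − 4)² = 65
  (6 − 1)² + (-4 − 4)² = 89
Minimum is attained by (-3, 1), so q lies in its Voronoi cell.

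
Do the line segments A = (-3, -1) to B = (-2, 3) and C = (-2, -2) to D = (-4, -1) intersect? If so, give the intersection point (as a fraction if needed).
No (intersection of containing lines falls outside at least one segment)

Parametrize and solve: t = -1/9, s = 5/9. At least one of these is outside [0, 1], so the segments do not intersect.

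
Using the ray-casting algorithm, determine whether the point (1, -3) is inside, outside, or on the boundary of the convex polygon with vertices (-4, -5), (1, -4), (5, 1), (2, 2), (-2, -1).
The point (1, -3) lies strictly inside the polygon

Cast a horizontal ray to the right from the query point and count how many polygon edges it crosses (each edge strictly once or zero times, handled with the usual half-open convention). 
Parity of crossings → odd ⇒ inside.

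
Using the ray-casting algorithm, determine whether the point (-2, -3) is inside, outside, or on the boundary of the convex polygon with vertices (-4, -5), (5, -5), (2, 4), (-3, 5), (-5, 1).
The point (-2, -3) lies strictly inside the polygon

Cast a horizontal ray to the right from the query point and count how many polygon edges it crosses (each edge strictly once or zero times, handled with the usual half-open convention). 
Parity of crossings → odd ⇒ inside.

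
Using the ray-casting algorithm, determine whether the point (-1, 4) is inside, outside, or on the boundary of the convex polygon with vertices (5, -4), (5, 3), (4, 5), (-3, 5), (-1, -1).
The point (-1, 4) lies strictly inside the polygon

Cast a horizontal ray to the right from the query point and count how many polygon edges it crosses (each edge strictly once or zero times, handled with the usual half-open convention). 
Parity of crossings → odd ⇒ inside.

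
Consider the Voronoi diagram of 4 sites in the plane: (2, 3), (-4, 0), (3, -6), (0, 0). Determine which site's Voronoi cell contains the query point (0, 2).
Nearest site = (0, 0)

The Voronoi cell of site s contains exactly those query points closer to s than to any other site. Compute squared distances from q = (0, 2) to each site:
  (0 − 0)² + (0 − 2)² = 4
  (2 − 0)² + (3 − 2)² = 5
  (-4 − 0)² + (0 − 2)² = 20
  (3 − 0)² + (-6 − 2)² = 73
Minimum is attained by (0, 0), so q lies in its Voronoi cell.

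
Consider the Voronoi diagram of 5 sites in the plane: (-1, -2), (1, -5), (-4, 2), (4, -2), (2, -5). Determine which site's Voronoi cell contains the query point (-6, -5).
Nearest site = (-1, -2)

The Voronoi cell of site s contains exactly those query points closer to s than to any other site. Compute squared distances from q = (-6, -5) to each site:
  (-1 − -6)² + (-2 − -5)² = 34
  (1 − -6)² + (-5 − -5)² = 49
  (-4 − -6)² + (2 − -5)² = 53
  (2 − -6)² + (-5 − -5)² = 64
  (4 − -6)² + (-2 − -5)² = 109
Minimum is attained by (-1, -2), so q lies in its Voronoi cell.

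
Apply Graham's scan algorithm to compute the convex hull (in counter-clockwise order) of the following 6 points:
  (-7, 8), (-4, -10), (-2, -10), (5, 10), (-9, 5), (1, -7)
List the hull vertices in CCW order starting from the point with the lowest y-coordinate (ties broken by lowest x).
Hull (CCW) = [(-4, -10), (-2, -10), (1, -7), (5, 10), (-7, 8), (-9, 5)]

Graham scan procedure:
  1. Find the pivot p₀ = point with lowest y (tie → lowest x): (-4, -10).
  2. Sort the remaining points by polar angle around p₀.
  3. Walk through sorted points, maintaining a stack; pop the top while the last three entries make a non-left turn (cross product ≤ 0).
  4. Final stack is the convex hull in CCW order: (-4, -10), (-2, -10), (1, -7), (5, 10), (-7, 8), (-9, 5).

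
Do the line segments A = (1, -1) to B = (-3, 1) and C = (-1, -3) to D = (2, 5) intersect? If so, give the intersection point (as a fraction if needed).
Yes; intersection at (-1/19, -9/19) (t = 5/19 on AB, s = 6/19 on CD)

Parametrize AB as A + t(B − A) = (1 + -4 t, -1 + 2 t) and CD as C + s(D − C) = (-1 + 3 s, -3 + 8 s). Solve the linear system for (t, s). Determinant = 38 ≠ 0, so a unique intersection of the containing lines exists. Solution: t = 5/19, s = 6/19 — both in [0, 1], so the segments cross. Intersection point: (-1/19, -9/19).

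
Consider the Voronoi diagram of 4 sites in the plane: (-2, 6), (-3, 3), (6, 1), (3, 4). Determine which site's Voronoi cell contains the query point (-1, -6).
Nearest site = (-3, 3)

The Voronoi cell of site s contains exactly those query points closer to s than to any other site. Compute squared distances from q = (-1, -6) to each site:
  (-3 − -1)² + (3 − -6)² = 85
  (6 − -1)² + (1 − -6)² = 98
  (3 − -1)² + (4 − -6)² = 116
  (-2 − -1)² + (6 − -6)² = 145
Minimum is attained by (-3, 3), so q lies in its Voronoi cell.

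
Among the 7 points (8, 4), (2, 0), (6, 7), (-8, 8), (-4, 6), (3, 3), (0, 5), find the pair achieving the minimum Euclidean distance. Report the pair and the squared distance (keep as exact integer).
Pair = ((2, 0), (3, 3)); squared distance = 10

Compute all C(7, 2) = 21 pairwise squared distances (x_i − x_j)² + (y_i − y_j)². The minimum is 10, attained by the pair ((2, 0), (3, 3)).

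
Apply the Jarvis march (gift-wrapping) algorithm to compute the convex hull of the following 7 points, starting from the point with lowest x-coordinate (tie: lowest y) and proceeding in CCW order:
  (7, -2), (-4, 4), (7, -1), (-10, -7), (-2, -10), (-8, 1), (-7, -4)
Hull (CCW) = [(-10, -7), (-2, -10), (7, -2), (7, -1), (-4, 4), (-8, 1)]

Jarvis march: at each step, from the current hull vertex p, select the next vertex q as the point such that every other point lies strictly to the left of (or on) the directed line p → q. (Equivalently: for every other point r, the cross product (q − p) × (r − p) ≥ 0.)
Starting point (lowest x, tie lowest y): (-10, -7). Wrap until returning to start. Resulting hull: (-10, -7), (-2, -10), (7, -2), (7, -1), (-4, 4), (-8, 1).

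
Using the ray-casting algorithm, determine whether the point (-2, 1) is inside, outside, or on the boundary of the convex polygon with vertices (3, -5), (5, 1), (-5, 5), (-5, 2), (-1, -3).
The point (-2, 1) lies strictly inside the polygon

Cast a horizontal ray to the right from the query point and count how many polygon edges it crosses (each edge strictly once or zero times, handled with the usual half-open convention). 
Parity of crossings → odd ⇒ inside.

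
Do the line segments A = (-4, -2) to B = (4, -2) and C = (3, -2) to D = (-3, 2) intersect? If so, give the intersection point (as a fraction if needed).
Yes; intersection at (3, -2) (t = 7/8 on AB, s = 0 on CD)

Parametrize AB as A + t(B − A) = (-4 + 8 t, -2 + 0 t) and CD as C + s(D − C) = (3 + -6 s, -2 + 4 s). Solve the linear system for (t, s). Determinant = -32 ≠ 0, so a unique intersection of the containing lines exists. Solution: t = 7/8, s = 0 — both in [0, 1], so the segments cross. Intersection point: (3, -2).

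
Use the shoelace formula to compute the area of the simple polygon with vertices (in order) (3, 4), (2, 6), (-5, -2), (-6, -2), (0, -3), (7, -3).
Area = 55

Shoelace formula: Area = (1/2) |Σ_i (x_i · y_{i+1} − x_{i+1} · y_i)| (indices mod n). Compute each cross term:
  (3)(6) − (2)(4) = 10
  (2)(-2) − (-5)(6) = 26
  (-5)(-2) − (-6)(-2) = -2
  (-6)(-3) − (0)(-2) = 18
  (0)(-3) − (7)(-3) = 21
  (7)(4) − (3)(-3) = 37
Sum = 110, so (signed) Area = 110/2 = 55, |Area| = 55.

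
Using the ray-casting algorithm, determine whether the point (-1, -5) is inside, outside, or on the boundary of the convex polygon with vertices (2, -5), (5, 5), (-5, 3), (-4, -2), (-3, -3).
The point (-1, -5) lies strictly outside the polygon

Cast a horizontal ray to the right from the query point and count how many polygon edges it crosses (each edge strictly once or zero times, handled with the usual half-open convention). 
Parity of crossings → even ⇒ outside.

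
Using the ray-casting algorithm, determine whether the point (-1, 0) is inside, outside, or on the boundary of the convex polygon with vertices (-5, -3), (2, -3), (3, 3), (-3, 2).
The point (-1, 0) lies strictly inside the polygon

Cast a horizontal ray to the right from the query point and count how many polygon edges it crosses (each edge strictly once or zero times, handled with the usual half-open convention). 
Parity of crossings → odd ⇒ inside.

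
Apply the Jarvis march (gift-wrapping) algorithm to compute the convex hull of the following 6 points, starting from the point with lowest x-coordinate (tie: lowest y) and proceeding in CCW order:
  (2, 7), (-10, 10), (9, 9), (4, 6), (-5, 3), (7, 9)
Hull (CCW) = [(-10, 10), (-5, 3), (4, 6), (9, 9)]

Jarvis march: at each step, from the current hull vertex p, select the next vertex q as the point such that every other point lies strictly to the left of (or on) the directed line p → q. (Equivalently: for every other point r, the cross product (q − p) × (r − p) ≥ 0.)
Starting point (lowest x, tie lowest y): (-10, 10). Wrap until returning to start. Resulting hull: (-10, 10), (-5, 3), (4, 6), (9, 9).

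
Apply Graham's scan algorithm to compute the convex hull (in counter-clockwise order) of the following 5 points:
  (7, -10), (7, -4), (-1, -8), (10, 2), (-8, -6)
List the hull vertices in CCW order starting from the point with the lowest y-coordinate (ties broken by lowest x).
Hull (CCW) = [(7, -10), (10, 2), (-8, -6), (-1, -8)]

Graham scan procedure:
  1. Find the pivot p₀ = point with lowest y (tie → lowest x): (7, -10).
  2. Sort the remaining points by polar angle around p₀.
  3. Walk through sorted points, maintaining a stack; pop the top while the last three entries make a non-left turn (cross product ≤ 0).
  4. Final stack is the convex hull in CCW order: (7, -10), (10, 2), (-8, -6), (-1, -8).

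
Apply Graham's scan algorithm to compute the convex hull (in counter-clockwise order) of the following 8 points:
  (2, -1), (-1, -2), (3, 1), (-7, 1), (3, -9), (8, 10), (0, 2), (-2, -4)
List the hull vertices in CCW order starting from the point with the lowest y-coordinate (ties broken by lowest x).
Hull (CCW) = [(3, -9), (8, 10), (-7, 1)]

Graham scan procedure:
  1. Find the pivot p₀ = point with lowest y (tie → lowest x): (3, -9).
  2. Sort the remaining points by polar angle around p₀.
  3. Walk through sorted points, maintaining a stack; pop the top while the last three entries make a non-left turn (cross product ≤ 0).
  4. Final stack is the convex hull in CCW order: (3, -9), (8, 10), (-7, 1).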